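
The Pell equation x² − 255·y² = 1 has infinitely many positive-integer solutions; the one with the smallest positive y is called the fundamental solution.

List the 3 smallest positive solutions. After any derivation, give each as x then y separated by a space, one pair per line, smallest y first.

16 1
511 32
16336 1023

d=255: √d = [15; 1,30] (ℓ=2, even), read p_1/q_1
k=0  a_k=15  p_k/q_k = 15/1
k=1  a_k=1  p_k/q_k = 16/1
(x₁, y₁) = (16, 1);  16² − 255·1² = 1 ✓
k=2:  x_2 = 16·16+255·1·1 = 511,  y_2 = 16·1+1·16 = 32
k=3:  x_3 = 16·511+255·1·32 = 16336,  y_3 = 16·32+1·511 = 1023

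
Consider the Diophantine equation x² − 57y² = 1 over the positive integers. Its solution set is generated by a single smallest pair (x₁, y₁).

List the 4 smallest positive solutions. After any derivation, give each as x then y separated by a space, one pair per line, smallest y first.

[7; 1,1,4,1,1,14] for √57; ℓ=6 ⇒ convergent index 5
k=0  a_k=7  p_k/q_k = 7/1
k=1  a_k=1  p_k/q_k = 8/1
…
k=4  a_k=1  p_k/q_k = 83/11
k=5  a_k=1  p_k/q_k = 151/20
(x₁, y₁) = (151, 20);  151² − 57·20² = 1 ✓
n=2: (151,20)∘(151,20) = (151·151+57·20·20, 151·20+20·151) = (45601,6040)
n=3: (45601,6040)∘(151,20) = (151·45601+57·20·6040, 151·6040+20·45601) = (13771351,1824060)
n=4: (13771351,1824060)∘(151,20) = (151·13771351+57·20·1824060, 151·1824060+20·13771351) = (4158902401,550860080)

151 20
45601 6040
13771351 1824060
4158902401 550860080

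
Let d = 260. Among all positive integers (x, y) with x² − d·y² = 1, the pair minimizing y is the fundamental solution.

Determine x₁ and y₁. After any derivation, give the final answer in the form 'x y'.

129 8

d=260: √d = [16; 8,32] (ℓ=2, even), read p_1/q_1
i=0: a=16 ⇒ p=16, q=1
i=1: a=8 ⇒ p=129, q=8
→ (129, 8).  Check: 129²=16641, 260·8²=16640, difference 1.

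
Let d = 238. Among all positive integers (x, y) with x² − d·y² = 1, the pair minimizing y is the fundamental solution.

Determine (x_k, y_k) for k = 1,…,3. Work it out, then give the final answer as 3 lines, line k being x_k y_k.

11663 756
272051137 17634456
6345864809999 411341319900

√238 = [15; 2,2,1,14,1,2,2,30, …], period ℓ=8 (even) → k=7
step 0: (15, 1)  from 15·(1,0) + (0,1)
step 1: (31, 2)  from 2·(15,1) + (1,0)
step 2: (77, 5)  from 2·(31,2) + (15,1)
step 3: (108, 7)  from 1·(77,5) + (31,2)
…
step 5: (1697, 110)  from 1·(1589,103) + (108,7)
step 6: (4983, 323)  from 2·(1697,110) + (1589,103)
step 7: (11663, 756)  from 2·(4983,323) + (1697,110)
fundamental: x₁=11663, y₁=756  (since 136025569 − 238·571536 = 1)
n=2: (11663,756)∘(11663,756) = (11663·11663+238·756·756, 11663·756+756·11663) = (272051137,17634456)
n=3: (272051137,17634456)∘(11663,756) = (11663·272051137+238·756·17634456, 11663·17634456+756·272051137) = (6345864809999,411341319900)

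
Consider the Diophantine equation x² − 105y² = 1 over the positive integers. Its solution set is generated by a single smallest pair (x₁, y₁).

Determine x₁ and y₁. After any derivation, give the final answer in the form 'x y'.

41 4

√105 = [10; 4,20, …], period ℓ=2 (even) → k=1
i=0: a=10 ⇒ p=10, q=1
i=1: a=4 ⇒ p=41, q=4
fundamental: x₁=41, y₁=4  (since 1681 − 105·16 = 1)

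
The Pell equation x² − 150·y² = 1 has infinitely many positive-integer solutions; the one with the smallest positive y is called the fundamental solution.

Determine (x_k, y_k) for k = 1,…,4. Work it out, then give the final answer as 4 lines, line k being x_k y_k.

√150 → a₀=12, period (4,24); ℓ=2 even so k=1
k=0  a_k=12  p_k/q_k = 12/1
k=1  a_k=4  p_k/q_k = 49/4
→ (49, 4).  Check: 49²=2401, 150·4²=2400, difference 1.
k=2:  x_2 = 49·49+150·4·4 = 4801,  y_2 = 49·4+4·49 = 392
k=3:  x_3 = 49·4801+150·4·392 = 470449,  y_3 = 49·392+4·4801 = 38412
k=4:  x_4 = 49·470449+150·4·38412 = 46099201,  y_4 = 49·38412+4·470449 = 3763984

49 4
4801 392
470449 38412
46099201 3763984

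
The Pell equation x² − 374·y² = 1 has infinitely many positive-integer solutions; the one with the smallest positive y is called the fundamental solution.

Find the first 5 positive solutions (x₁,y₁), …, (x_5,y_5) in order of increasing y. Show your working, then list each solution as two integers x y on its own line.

d=374: √d = [19; 2,1,18,1,2,38] (ℓ=6, even), read p_5/q_5
step 0: (19, 1)  from 19·(1,0) + (0,1)
step 1: (39, 2)  from 2·(19,1) + (1,0)
step 2: (58, 3)  from 1·(39,2) + (19,1)
…
step 4: (1141, 59)  from 1·(1083,56) + (58,3)
step 5: (3365, 174)  from 2·(1141,59) + (1083,56)
→ (3365, 174).  Check: 3365²=11323225, 374·174²=11323224, difference 1.
(3365+174√374)^2 = 22646449 + 1171020√374
(3365+174√374)^3 = 152410598405 + 7880964426√374
(3365+174√374)^4 = 1025723304619201 + 53038889415960√374
(3365+174√374)^5 = 6903117687676624325 + 356951717888446374√374

3365 174
22646449 1171020
152410598405 7880964426
1025723304619201 53038889415960
6903117687676624325 356951717888446374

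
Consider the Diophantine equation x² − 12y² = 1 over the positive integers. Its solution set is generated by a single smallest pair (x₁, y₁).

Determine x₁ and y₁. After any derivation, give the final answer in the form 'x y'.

7 2

[3; 2,6] for √12; ℓ=2 ⇒ convergent index 1
a_0=3:  p_0=3·1+0=3,  q_0=3·0+1=1
a_1=2:  p_1=2·3+1=7,  q_1=2·1+0=2
(x₁, y₁) = (7, 2);  7² − 12·2² = 1 ✓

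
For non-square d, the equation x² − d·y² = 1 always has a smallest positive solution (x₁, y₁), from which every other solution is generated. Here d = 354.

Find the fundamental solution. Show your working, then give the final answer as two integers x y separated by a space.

d=354: √d = [18; 1,4,2,2,18,2,2,4,1,36] (ℓ=10, even), read p_9/q_9
k=0  a_k=18  p_k/q_k = 18/1
…
k=3  a_k=2  p_k/q_k = 207/11
…
k=8  a_k=4  p_k/q_k = 210294/11177
k=9  a_k=1  p_k/q_k = 258065/13716
(x₁, y₁) = (258065, 13716);  258065² − 354·13716² = 1 ✓

258065 13716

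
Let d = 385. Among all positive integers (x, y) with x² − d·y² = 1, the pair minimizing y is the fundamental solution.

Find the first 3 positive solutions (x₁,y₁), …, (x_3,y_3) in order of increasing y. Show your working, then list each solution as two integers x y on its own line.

d=385: √d = [19; 1,1,1,1,1,…,1,1,38] (ℓ=16, even), read p_15/q_15
k=0  a_k=19  p_k/q_k = 19/1
k=1  a_k=1  p_k/q_k = 20/1
k=2  a_k=1  p_k/q_k = 39/2
k=3  a_k=1  p_k/q_k = 59/3
k=4  a_k=1  p_k/q_k = 98/5
k=5  a_k=1  p_k/q_k = 157/8
k=6  a_k=3  p_k/q_k = 569/29
k=7  a_k=1  p_k/q_k = 726/37
…
k=9  a_k=1  p_k/q_k = 2747/140
k=10  a_k=3  p_k/q_k = 10262/523
k=11  a_k=1  p_k/q_k = 13009/663
…
k=14  a_k=1  p_k/q_k = 59551/3035
k=15  a_k=1  p_k/q_k = 95831/4884
→ (95831, 4884).  Check: 95831²=9183580561, 385·4884²=9183580560, difference 1.
(95831+4884√385)^2 = 18367161121 + 936077208√385
(95831+4884√385)^3 = 3520286834677271 + 179410429834812√385

95831 4884
18367161121 936077208
3520286834677271 179410429834812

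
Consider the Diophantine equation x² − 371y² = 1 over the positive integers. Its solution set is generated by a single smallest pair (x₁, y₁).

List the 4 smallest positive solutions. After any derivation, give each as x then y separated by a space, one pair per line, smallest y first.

√371 → a₀=19, period (3,1,4,1,3,38); ℓ=6 even so k=5
a_0=19:  p_0=19·1+0=19,  q_0=19·0+1=1
a_1=3:  p_1=3·19+1=58,  q_1=3·1+0=3
a_2=1:  p_2=1·58+19=77,  q_2=1·3+1=4
…
a_4=1:  p_4=1·366+77=443,  q_4=1·19+4=23
a_5=3:  p_5=3·443+366=1695,  q_5=3·23+19=88
→ (1695, 88).  Check: 1695²=2873025, 371·88²=2873024, difference 1.
n=2: (1695,88)∘(1695,88) = (1695·1695+371·88·88, 1695·88+88·1695) = (5746049,298320)
n=3: (5746049,298320)∘(1695,88) = (1695·5746049+371·88·298320, 1695·298320+88·5746049) = (19479104415,1011304712)
n=4: (19479104415,1011304712)∘(1695,88) = (1695·19479104415+371·88·1011304712, 1695·1011304712+88·19479104415) = (66034158220801,3428322675360)

1695 88
5746049 298320
19479104415 1011304712
66034158220801 3428322675360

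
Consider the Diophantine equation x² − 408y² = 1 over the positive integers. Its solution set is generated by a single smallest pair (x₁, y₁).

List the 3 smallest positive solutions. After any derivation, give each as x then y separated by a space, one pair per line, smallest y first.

101 5
20401 1010
4120901 204015

d=408: √d = [20; 5,40] (ℓ=2, even), read p_1/q_1
step 0: (20, 1)  from 20·(1,0) + (0,1)
step 1: (101, 5)  from 5·(20,1) + (1,0)
→ (101, 5).  Check: 101²=10201, 408·5²=10200, difference 1.
k=2:  x_2 = 101·101+408·5·5 = 20401,  y_2 = 101·5+5·101 = 1010
k=3:  x_3 = 101·20401+408·5·1010 = 4120901,  y_3 = 101·1010+5·20401 = 204015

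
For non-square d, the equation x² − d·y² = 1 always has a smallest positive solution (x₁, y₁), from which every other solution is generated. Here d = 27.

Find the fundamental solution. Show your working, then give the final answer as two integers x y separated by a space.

26 5

√27 = [5; 5,10, …], period ℓ=2 (even) → k=1
a_0=5:  p_0=5·1+0=5,  q_0=5·0+1=1
a_1=5:  p_1=5·5+1=26,  q_1=5·1+0=5
(x₁, y₁) = (26, 5);  26² − 27·5² = 1 ✓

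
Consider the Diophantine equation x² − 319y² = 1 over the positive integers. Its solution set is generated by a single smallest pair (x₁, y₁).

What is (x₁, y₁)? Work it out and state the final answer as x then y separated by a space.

12901780 722361

[17; 1,6,5,1,4,…,6,1,34] for √319; ℓ=14 ⇒ convergent index 13
k=0  a_k=17  p_k/q_k = 17/1
…
k=3  a_k=5  p_k/q_k = 643/36
…
k=5  a_k=4  p_k/q_k = 3715/208
k=6  a_k=3  p_k/q_k = 11913/667
…
k=9  a_k=4  p_k/q_k = 250816/14043
…
k=12  a_k=6  p_k/q_k = 11102899/621643
k=13  a_k=1  p_k/q_k = 12901780/722361
fundamental: x₁=12901780, y₁=722361  (since 166455927168400 − 319·521805414321 = 1)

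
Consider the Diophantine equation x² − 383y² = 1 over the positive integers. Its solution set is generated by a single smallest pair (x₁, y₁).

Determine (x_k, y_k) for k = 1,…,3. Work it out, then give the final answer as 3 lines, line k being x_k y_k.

√383 → a₀=19, period (1,1,3,19,3,1,1,38); ℓ=8 even so k=7
a_0=19:  p_0=19·1+0=19,  q_0=19·0+1=1
a_1=1:  p_1=1·19+1=20,  q_1=1·1+0=1
…
a_4=19:  p_4=19·137+39=2642,  q_4=19·7+2=135
a_5=3:  p_5=3·2642+137=8063,  q_5=3·135+7=412
a_6=1:  p_6=1·8063+2642=10705,  q_6=1·412+135=547
a_7=1:  p_7=1·10705+8063=18768,  q_7=1·547+412=959
(x₁, y₁) = (18768, 959);  18768² − 383·959² = 1 ✓
k=2:  x_2 = 18768·18768+383·959·959 = 704475647,  y_2 = 18768·959+959·18768 = 35997024
k=3:  x_3 = 18768·704475647+383·959·35997024 = 26443197867024,  y_3 = 18768·35997024+959·704475647 = 1351184291905

18768 959
704475647 35997024
26443197867024 1351184291905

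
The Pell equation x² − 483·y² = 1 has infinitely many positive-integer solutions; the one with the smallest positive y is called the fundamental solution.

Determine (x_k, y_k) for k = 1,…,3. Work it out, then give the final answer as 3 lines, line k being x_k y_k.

22 1
967 44
42526 1935

√483 → a₀=21, period (1,42); ℓ=2 even so k=1
i=0: a=21 ⇒ p=21, q=1
i=1: a=1 ⇒ p=22, q=1
fundamental: x₁=22, y₁=1  (since 484 − 483·1 = 1)
(22+1√483)^2 = 967 + 44√483
(22+1√483)^3 = 42526 + 1935√483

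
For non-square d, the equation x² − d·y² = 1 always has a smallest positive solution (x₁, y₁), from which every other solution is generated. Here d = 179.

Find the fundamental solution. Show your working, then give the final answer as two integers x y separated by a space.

4190210 313191

[13; 2,1,1,1,3,…,1,2,26] for √179; ℓ=14 ⇒ convergent index 13
k=0  a_k=13  p_k/q_k = 13/1
k=1  a_k=2  p_k/q_k = 27/2
k=2  a_k=1  p_k/q_k = 40/3
…
k=5  a_k=3  p_k/q_k = 388/29
k=6  a_k=5  p_k/q_k = 2047/153
k=7  a_k=13  p_k/q_k = 26999/2018
…
k=12  a_k=1  p_k/q_k = 1588459/118727
k=13  a_k=2  p_k/q_k = 4190210/313191
(x₁, y₁) = (4190210, 313191);  4190210² − 179·313191² = 1 ✓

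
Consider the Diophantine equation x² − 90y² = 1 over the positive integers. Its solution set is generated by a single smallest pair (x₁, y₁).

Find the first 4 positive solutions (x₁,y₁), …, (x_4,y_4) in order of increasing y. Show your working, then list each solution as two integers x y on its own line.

19 2
721 76
27379 2886
1039681 109592

d=90: √d = [9; 2,18] (ℓ=2, even), read p_1/q_1
step 0: (9, 1)  from 9·(1,0) + (0,1)
step 1: (19, 2)  from 2·(9,1) + (1,0)
(x₁, y₁) = (19, 2);  19² − 90·2² = 1 ✓
k=2:  x_2 = 19·19+90·2·2 = 721,  y_2 = 19·2+2·19 = 76
k=3:  x_3 = 19·721+90·2·76 = 27379,  y_3 = 19·76+2·721 = 2886
k=4:  x_4 = 19·27379+90·2·2886 = 1039681,  y_4 = 19·2886+2·27379 = 109592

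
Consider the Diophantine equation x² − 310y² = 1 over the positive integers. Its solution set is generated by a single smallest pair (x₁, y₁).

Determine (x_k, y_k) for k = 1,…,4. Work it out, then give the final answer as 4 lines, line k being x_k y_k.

[17; 1,1,1,1,5,…,1,1,34] for √310; ℓ=16 ⇒ convergent index 15
a_0=17:  p_0=17·1+0=17,  q_0=17·0+1=1
a_1=1:  p_1=1·17+1=18,  q_1=1·1+0=1
a_2=1:  p_2=1·18+17=35,  q_2=1·1+1=2
a_3=1:  p_3=1·35+18=53,  q_3=1·2+1=3
…
a_5=5:  p_5=5·88+53=493,  q_5=5·5+3=28
a_6=3:  p_6=3·493+88=1567,  q_6=3·28+5=89
a_7=1:  p_7=1·1567+493=2060,  q_7=1·89+28=117
…
a_10=3:  p_10=3·7747+5687=28928,  q_10=3·440+323=1643
a_11=5:  p_11=5·28928+7747=152387,  q_11=5·1643+440=8655
a_12=1:  p_12=1·152387+28928=181315,  q_12=1·8655+1643=10298
a_13=1:  p_13=1·181315+152387=333702,  q_13=1·10298+8655=18953
a_14=1:  p_14=1·333702+181315=515017,  q_14=1·18953+10298=29251
a_15=1:  p_15=1·515017+333702=848719,  q_15=1·29251+18953=48204
→ (848719, 48204).  Check: 848719²=720323940961, 310·48204²=720323940960, difference 1.
k=2:  x_2 = 848719·848719+310·48204·48204 = 1440647881921,  y_2 = 848719·48204+48204·848719 = 81823301352
k=3:  x_3 = 848719·1440647881921+310·48204·81823301352 = 2445410459391369679,  y_3 = 848719·81823301352+48204·1440647881921 = 138889981000287972
k=4:  x_4 = 848719·2445410459391369679+310·48204·138889981000287972 = 4150932639366927117300481,  y_4 = 848719·138889981000287972+48204·2445410459391369679 = 235757131569084991314384

848719 48204
1440647881921 81823301352
2445410459391369679 138889981000287972
4150932639366927117300481 235757131569084991314384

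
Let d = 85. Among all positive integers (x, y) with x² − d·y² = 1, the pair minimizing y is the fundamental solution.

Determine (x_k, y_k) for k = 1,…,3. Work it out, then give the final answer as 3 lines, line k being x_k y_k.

285769 30996
163327842721 17715391848
93348068572789129 10125019625991228

√85 = [9; 4,1,1,4,18, …], period ℓ=5 (odd) → k=9
step 0: (9, 1)  from 9·(1,0) + (0,1)
…
step 2: (46, 5)  from 1·(37,4) + (9,1)
…
step 5: (6887, 747)  from 18·(378,41) + (83,9)
step 6: (27926, 3029)  from 4·(6887,747) + (378,41)
step 7: (34813, 3776)  from 1·(27926,3029) + (6887,747)
step 8: (62739, 6805)  from 1·(34813,3776) + (27926,3029)
step 9: (285769, 30996)  from 4·(62739,6805) + (34813,3776)
→ (285769, 30996).  Check: 285769²=81663921361, 85·30996²=81663921360, difference 1.
n=2: (285769,30996)∘(285769,30996) = (285769·285769+85·30996·30996, 285769·30996+30996·285769) = (163327842721,17715391848)
n=3: (163327842721,17715391848)∘(285769,30996) = (285769·163327842721+85·30996·17715391848, 285769·17715391848+30996·163327842721) = (93348068572789129,10125019625991228)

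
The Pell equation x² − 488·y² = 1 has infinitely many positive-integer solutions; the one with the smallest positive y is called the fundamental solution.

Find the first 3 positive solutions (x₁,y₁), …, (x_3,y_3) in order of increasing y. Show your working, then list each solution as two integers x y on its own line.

√488 = [22; 11,44, …], period ℓ=2 (even) → k=1
i=0: a=22 ⇒ p=22, q=1
i=1: a=11 ⇒ p=243, q=11
(x₁, y₁) = (243, 11);  243² − 488·11² = 1 ✓
(x_2, y_2) = (243·243 + 488·11·11, 243·11 + 11·243) = (118097, 5346)
(x_3, y_3) = (243·118097 + 488·11·5346, 243·5346 + 11·118097) = (57394899, 2598145)

243 11
118097 5346
57394899 2598145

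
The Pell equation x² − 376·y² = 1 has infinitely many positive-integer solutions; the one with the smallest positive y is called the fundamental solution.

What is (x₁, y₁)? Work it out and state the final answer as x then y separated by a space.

2143295 110532

d=376: √d = [19; 2,1,1,3,1,…,1,2,38] (ℓ=16, even), read p_15/q_15
i=0: a=19 ⇒ p=19, q=1
i=1: a=2 ⇒ p=39, q=2
i=2: a=1 ⇒ p=58, q=3
i=3: a=1 ⇒ p=97, q=5
…
i=5: a=1 ⇒ p=446, q=23
i=6: a=2 ⇒ p=1241, q=64
i=7: a=2 ⇒ p=2928, q=151
i=8: a=4 ⇒ p=12953, q=668
i=9: a=2 ⇒ p=28834, q=1487
i=10: a=2 ⇒ p=70621, q=3642
i=11: a=1 ⇒ p=99455, q=5129
i=12: a=3 ⇒ p=368986, q=19029
i=13: a=1 ⇒ p=468441, q=24158
i=14: a=1 ⇒ p=837427, q=43187
i=15: a=2 ⇒ p=2143295, q=110532
fundamental: x₁=2143295, y₁=110532  (since 4593713457025 − 376·12217323024 = 1)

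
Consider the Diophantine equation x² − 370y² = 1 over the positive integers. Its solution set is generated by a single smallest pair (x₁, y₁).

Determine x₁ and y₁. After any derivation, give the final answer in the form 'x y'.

213859 11118

√370 = [19; 4,4,38, …], period ℓ=3 (odd) → k=5
k=0  a_k=19  p_k/q_k = 19/1
k=1  a_k=4  p_k/q_k = 77/4
k=2  a_k=4  p_k/q_k = 327/17
k=3  a_k=38  p_k/q_k = 12503/650
k=4  a_k=4  p_k/q_k = 50339/2617
k=5  a_k=4  p_k/q_k = 213859/11118
→ (213859, 11118).  Check: 213859²=45735671881, 370·11118²=45735671880, difference 1.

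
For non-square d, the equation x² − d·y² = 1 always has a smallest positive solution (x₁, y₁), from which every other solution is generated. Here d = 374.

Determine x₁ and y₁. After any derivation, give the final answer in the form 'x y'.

√374 = [19; 2,1,18,1,2,38, …], period ℓ=6 (even) → k=5
k=0  a_k=19  p_k/q_k = 19/1
…
k=2  a_k=1  p_k/q_k = 58/3
…
k=4  a_k=1  p_k/q_k = 1141/59
k=5  a_k=2  p_k/q_k = 3365/174
fundamental: x₁=3365, y₁=174  (since 11323225 − 374·30276 = 1)

3365 174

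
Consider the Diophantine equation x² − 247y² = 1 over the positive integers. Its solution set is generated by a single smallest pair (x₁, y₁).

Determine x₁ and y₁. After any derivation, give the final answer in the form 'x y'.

√247 → a₀=15, period (1,2,1,1,9,1,9,1,1,2,1,30); ℓ=12 even so k=11
k=0  a_k=15  p_k/q_k = 15/1
…
k=3  a_k=1  p_k/q_k = 63/4
k=4  a_k=1  p_k/q_k = 110/7
…
k=6  a_k=1  p_k/q_k = 1163/74
k=7  a_k=9  p_k/q_k = 11520/733
…
k=9  a_k=1  p_k/q_k = 24203/1540
k=10  a_k=2  p_k/q_k = 61089/3887
k=11  a_k=1  p_k/q_k = 85292/5427
(x₁, y₁) = (85292, 5427);  85292² − 247·5427² = 1 ✓

85292 5427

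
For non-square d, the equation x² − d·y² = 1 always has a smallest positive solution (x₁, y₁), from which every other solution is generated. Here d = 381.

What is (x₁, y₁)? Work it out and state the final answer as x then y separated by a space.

1015 52

√381 → a₀=19, period (1,1,12,1,1,38); ℓ=6 even so k=5
i=0: a=19 ⇒ p=19, q=1
…
i=3: a=12 ⇒ p=488, q=25
i=4: a=1 ⇒ p=527, q=27
i=5: a=1 ⇒ p=1015, q=52
fundamental: x₁=1015, y₁=52  (since 1030225 − 381·2704 = 1)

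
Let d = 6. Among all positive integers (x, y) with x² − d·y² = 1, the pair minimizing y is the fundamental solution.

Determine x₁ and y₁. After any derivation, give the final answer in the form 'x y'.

d=6: √d = [2; 2,4] (ℓ=2, even), read p_1/q_1
step 0: (2, 1)  from 2·(1,0) + (0,1)
step 1: (5, 2)  from 2·(2,1) + (1,0)
→ (5, 2).  Check: 5²=25, 6·2²=24, difference 1.

5 2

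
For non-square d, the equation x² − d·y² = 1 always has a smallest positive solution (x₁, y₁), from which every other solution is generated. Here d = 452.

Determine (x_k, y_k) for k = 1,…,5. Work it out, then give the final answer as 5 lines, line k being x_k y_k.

√452 → a₀=21, period (3,1,5,3,10,3,5,1,3,42); ℓ=10 even so k=9
a_0=21:  p_0=21·1+0=21,  q_0=21·0+1=1
a_1=3:  p_1=3·21+1=64,  q_1=3·1+0=3
a_2=1:  p_2=1·64+21=85,  q_2=1·3+1=4
…
a_4=3:  p_4=3·489+85=1552,  q_4=3·23+4=73
…
a_6=3:  p_6=3·16009+1552=49579,  q_6=3·753+73=2332
a_7=5:  p_7=5·49579+16009=263904,  q_7=5·2332+753=12413
a_8=1:  p_8=1·263904+49579=313483,  q_8=1·12413+2332=14745
a_9=3:  p_9=3·313483+263904=1204353,  q_9=3·14745+12413=56648
→ (1204353, 56648).  Check: 1204353²=1450466148609, 452·56648²=1450466148608, difference 1.
n=2: (1204353,56648)∘(1204353,56648) = (1204353·1204353+452·56648·56648, 1204353·56648+56648·1204353) = (2900932297217,136448377488)
n=3: (2900932297217,136448377488)∘(1204353,56648) = (1204353·2900932297217+452·56648·136448377488, 1204353·136448377488+56648·2900932297217) = (6987493029899166849,328664025545553880)
n=4: (6987493029899166849,328664025545553880)∘(1204353,56648) = (1204353·6987493029899166849+452·56648·328664025545553880, 1204353·328664025545553880+56648·6987493029899166849) = (16830816386073401651890177,791655010315592455701792)
n=5: (16830816386073401651890177,791655010315592455701792)∘(1204353,56648) = (1204353·16830816386073401651890177+452·56648·791655010315592455701792, 1204353·791655010315592455701792+56648·16830816386073401651890177) = (40540488414026331506287881514113,1906864173276900777578095047272)

1204353 56648
2900932297217 136448377488
6987493029899166849 328664025545553880
16830816386073401651890177 791655010315592455701792
40540488414026331506287881514113 1906864173276900777578095047272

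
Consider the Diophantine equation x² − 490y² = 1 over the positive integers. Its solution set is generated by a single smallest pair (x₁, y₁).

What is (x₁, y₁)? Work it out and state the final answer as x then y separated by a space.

1039681 46968

√490 → a₀=22, period (7,2,1,4,4,4,1,2,7,44); ℓ=10 even so k=9
a_0=22:  p_0=22·1+0=22,  q_0=22·0+1=1
…
a_2=2:  p_2=2·155+22=332,  q_2=2·7+1=15
a_3=1:  p_3=1·332+155=487,  q_3=1·15+7=22
a_4=4:  p_4=4·487+332=2280,  q_4=4·22+15=103
a_5=4:  p_5=4·2280+487=9607,  q_5=4·103+22=434
a_6=4:  p_6=4·9607+2280=40708,  q_6=4·434+103=1839
a_7=1:  p_7=1·40708+9607=50315,  q_7=1·1839+434=2273
a_8=2:  p_8=2·50315+40708=141338,  q_8=2·2273+1839=6385
a_9=7:  p_9=7·141338+50315=1039681,  q_9=7·6385+2273=46968
fundamental: x₁=1039681, y₁=46968  (since 1080936581761 − 490·2205993024 = 1)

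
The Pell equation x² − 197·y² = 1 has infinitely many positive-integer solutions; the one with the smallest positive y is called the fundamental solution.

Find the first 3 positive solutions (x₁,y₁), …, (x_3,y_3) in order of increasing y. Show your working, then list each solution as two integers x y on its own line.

√197 = [14; 28, …], period ℓ=1 (odd) → k=1
a_0=14:  p_0=14·1+0=14,  q_0=14·0+1=1
a_1=28:  p_1=28·14+1=393,  q_1=28·1+0=28
fundamental: x₁=393, y₁=28  (since 154449 − 197·784 = 1)
(393+28√197)^2 = 308897 + 22008√197
(393+28√197)^3 = 242792649 + 17298260√197

393 28
308897 22008
242792649 17298260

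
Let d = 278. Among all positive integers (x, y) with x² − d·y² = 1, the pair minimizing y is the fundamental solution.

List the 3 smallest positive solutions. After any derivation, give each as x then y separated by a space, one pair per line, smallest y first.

√278 → a₀=16, period (1,2,16,2,1,32); ℓ=6 even so k=5
i=0: a=16 ⇒ p=16, q=1
…
i=4: a=2 ⇒ p=1684, q=101
i=5: a=1 ⇒ p=2501, q=150
→ (2501, 150).  Check: 2501²=6255001, 278·150²=6255000, difference 1.
(x_2, y_2) = (2501·2501 + 278·150·150, 2501·150 + 150·2501) = (12510001, 750300)
(x_3, y_3) = (2501·12510001 + 278·150·750300, 2501·750300 + 150·12510001) = (62575022501, 3753000450)

2501 150
12510001 750300
62575022501 3753000450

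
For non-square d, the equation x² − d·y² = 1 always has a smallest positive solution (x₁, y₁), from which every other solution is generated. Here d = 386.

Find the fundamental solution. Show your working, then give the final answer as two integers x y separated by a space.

d=386: √d = [19; 1,1,1,4,1,18,1,4,1,1,1,38] (ℓ=12, even), read p_11/q_11
step 0: (19, 1)  from 19·(1,0) + (0,1)
step 1: (20, 1)  from 1·(19,1) + (1,0)
…
step 3: (59, 3)  from 1·(39,2) + (20,1)
…
step 5: (334, 17)  from 1·(275,14) + (59,3)
…
step 8: (32771, 1668)  from 4·(6621,337) + (6287,320)
step 9: (39392, 2005)  from 1·(32771,1668) + (6621,337)
step 10: (72163, 3673)  from 1·(39392,2005) + (32771,1668)
step 11: (111555, 5678)  from 1·(72163,3673) + (39392,2005)
(x₁, y₁) = (111555, 5678);  111555² − 386·5678² = 1 ✓

111555 5678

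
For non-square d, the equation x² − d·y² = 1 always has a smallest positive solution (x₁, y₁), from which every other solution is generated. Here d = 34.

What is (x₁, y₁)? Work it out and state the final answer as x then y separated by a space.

√34 → a₀=5, period (1,4,1,10); ℓ=4 even so k=3
a_0=5:  p_0=5·1+0=5,  q_0=5·0+1=1
a_1=1:  p_1=1·5+1=6,  q_1=1·1+0=1
a_2=4:  p_2=4·6+5=29,  q_2=4·1+1=5
a_3=1:  p_3=1·29+6=35,  q_3=1·5+1=6
fundamental: x₁=35, y₁=6  (since 1225 − 34·36 = 1)

35 6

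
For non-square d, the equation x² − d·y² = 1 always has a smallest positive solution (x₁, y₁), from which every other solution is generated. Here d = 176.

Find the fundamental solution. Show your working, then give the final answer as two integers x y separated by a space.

199 15

d=176: √d = [13; 3,1,3,26] (ℓ=4, even), read p_3/q_3
a_0=13:  p_0=13·1+0=13,  q_0=13·0+1=1
a_1=3:  p_1=3·13+1=40,  q_1=3·1+0=3
a_2=1:  p_2=1·40+13=53,  q_2=1·3+1=4
a_3=3:  p_3=3·53+40=199,  q_3=3·4+3=15
→ (199, 15).  Check: 199²=39601, 176·15²=39600, difference 1.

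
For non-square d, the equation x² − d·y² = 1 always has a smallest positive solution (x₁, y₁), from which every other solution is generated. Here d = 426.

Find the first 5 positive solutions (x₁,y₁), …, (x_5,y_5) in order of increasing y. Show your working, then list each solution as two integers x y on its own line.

√426 = [20; 1,1,1,3,2,6,2,3,1,1,1,40, …], period ℓ=12 (even) → k=11
step 0: (20, 1)  from 20·(1,0) + (0,1)
step 1: (21, 1)  from 1·(20,1) + (1,0)
…
step 3: (62, 3)  from 1·(41,2) + (21,1)
…
step 9: (31971, 1549)  from 1·(24809,1202) + (7162,347)
step 10: (56780, 2751)  from 1·(31971,1549) + (24809,1202)
step 11: (88751, 4300)  from 1·(56780,2751) + (31971,1549)
fundamental: x₁=88751, y₁=4300  (since 7876740001 − 426·18490000 = 1)
(88751+4300√426)^2 = 15753480001 + 763258600√426
(88751+4300√426)^3 = 2796274207048751 + 135479928012900√426
(88751+4300√426)^4 = 496344264283813920001 + 24047958181382517200√426
(88751+4300√426)^5 = 88102099596109264220968751 + 4268560672976279640021500√426

88751 4300
15753480001 763258600
2796274207048751 135479928012900
496344264283813920001 24047958181382517200
88102099596109264220968751 4268560672976279640021500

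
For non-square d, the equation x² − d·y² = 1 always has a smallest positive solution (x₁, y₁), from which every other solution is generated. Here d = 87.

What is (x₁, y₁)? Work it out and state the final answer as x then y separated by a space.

√87 = [9; 3,18, …], period ℓ=2 (even) → k=1
i=0: a=9 ⇒ p=9, q=1
i=1: a=3 ⇒ p=28, q=3
fundamental: x₁=28, y₁=3  (since 784 − 87·9 = 1)

28 3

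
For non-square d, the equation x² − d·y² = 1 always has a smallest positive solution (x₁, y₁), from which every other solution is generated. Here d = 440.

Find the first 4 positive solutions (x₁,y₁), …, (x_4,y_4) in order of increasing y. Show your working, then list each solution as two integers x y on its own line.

[20; 1,40] for √440; ℓ=2 ⇒ convergent index 1
step 0: (20, 1)  from 20·(1,0) + (0,1)
step 1: (21, 1)  from 1·(20,1) + (1,0)
(x₁, y₁) = (21, 1);  21² − 440·1² = 1 ✓
(x_2, y_2) = (21·21 + 440·1·1, 21·1 + 1·21) = (881, 42)
(x_3, y_3) = (21·881 + 440·1·42, 21·42 + 1·881) = (36981, 1763)
(x_4, y_4) = (21·36981 + 440·1·1763, 21·1763 + 1·36981) = (1552321, 74004)

21 1
881 42
36981 1763
1552321 74004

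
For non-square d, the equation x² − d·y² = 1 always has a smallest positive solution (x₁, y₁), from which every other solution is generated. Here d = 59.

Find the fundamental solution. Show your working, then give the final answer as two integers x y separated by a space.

530 69

[7; 1,2,7,2,1,14] for √59; ℓ=6 ⇒ convergent index 5
k=0  a_k=7  p_k/q_k = 7/1
…
k=2  a_k=2  p_k/q_k = 23/3
…
k=4  a_k=2  p_k/q_k = 361/47
k=5  a_k=1  p_k/q_k = 530/69
fundamental: x₁=530, y₁=69  (since 280900 − 59·4761 = 1)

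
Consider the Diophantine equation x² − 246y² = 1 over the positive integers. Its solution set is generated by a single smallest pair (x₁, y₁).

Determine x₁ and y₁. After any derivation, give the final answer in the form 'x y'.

88805 5662

d=246: √d = [15; 1,2,5,1,14,1,5,2,1,30] (ℓ=10, even), read p_9/q_9
step 0: (15, 1)  from 15·(1,0) + (0,1)
step 1: (16, 1)  from 1·(15,1) + (1,0)
step 2: (47, 3)  from 2·(16,1) + (15,1)
…
step 4: (298, 19)  from 1·(251,16) + (47,3)
step 5: (4423, 282)  from 14·(298,19) + (251,16)
step 6: (4721, 301)  from 1·(4423,282) + (298,19)
step 7: (28028, 1787)  from 5·(4721,301) + (4423,282)
step 8: (60777, 3875)  from 2·(28028,1787) + (4721,301)
step 9: (88805, 5662)  from 1·(60777,3875) + (28028,1787)
(x₁, y₁) = (88805, 5662);  88805² − 246·5662² = 1 ✓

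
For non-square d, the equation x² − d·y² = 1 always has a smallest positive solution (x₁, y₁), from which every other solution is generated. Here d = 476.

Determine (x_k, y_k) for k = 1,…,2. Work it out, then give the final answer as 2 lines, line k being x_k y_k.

28799 1320
1658764801 76029360

√476 → a₀=21, period (1,4,2,10,2,4,1,42); ℓ=8 even so k=7
i=0: a=21 ⇒ p=21, q=1
i=1: a=1 ⇒ p=22, q=1
i=2: a=4 ⇒ p=109, q=5
i=3: a=2 ⇒ p=240, q=11
…
i=5: a=2 ⇒ p=5258, q=241
i=6: a=4 ⇒ p=23541, q=1079
i=7: a=1 ⇒ p=28799, q=1320
→ (28799, 1320).  Check: 28799²=829382401, 476·1320²=829382400, difference 1.
(x_2, y_2) = (28799·28799 + 476·1320·1320, 28799·1320 + 1320·28799) = (1658764801, 76029360)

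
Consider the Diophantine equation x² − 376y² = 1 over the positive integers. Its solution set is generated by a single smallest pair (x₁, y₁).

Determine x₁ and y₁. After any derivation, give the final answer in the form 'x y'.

2143295 110532

d=376: √d = [19; 2,1,1,3,1,…,1,2,38] (ℓ=16, even), read p_15/q_15
i=0: a=19 ⇒ p=19, q=1
i=1: a=2 ⇒ p=39, q=2
…
i=7: a=2 ⇒ p=2928, q=151
…
i=9: a=2 ⇒ p=28834, q=1487
…
i=11: a=1 ⇒ p=99455, q=5129
…
i=13: a=1 ⇒ p=468441, q=24158
i=14: a=1 ⇒ p=837427, q=43187
i=15: a=2 ⇒ p=2143295, q=110532
(x₁, y₁) = (2143295, 110532);  2143295² − 376·110532² = 1 ✓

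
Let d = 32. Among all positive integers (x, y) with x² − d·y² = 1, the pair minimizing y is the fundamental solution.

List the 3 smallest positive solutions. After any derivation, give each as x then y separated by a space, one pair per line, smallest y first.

√32 = [5; 1,1,1,10, …], period ℓ=4 (even) → k=3
i=0: a=5 ⇒ p=5, q=1
i=1: a=1 ⇒ p=6, q=1
i=2: a=1 ⇒ p=11, q=2
i=3: a=1 ⇒ p=17, q=3
(x₁, y₁) = (17, 3);  17² − 32·3² = 1 ✓
n=2: (17,3)∘(17,3) = (17·17+32·3·3, 17·3+3·17) = (577,102)
n=3: (577,102)∘(17,3) = (17·577+32·3·102, 17·102+3·577) = (19601,3465)

17 3
577 102
19601 3465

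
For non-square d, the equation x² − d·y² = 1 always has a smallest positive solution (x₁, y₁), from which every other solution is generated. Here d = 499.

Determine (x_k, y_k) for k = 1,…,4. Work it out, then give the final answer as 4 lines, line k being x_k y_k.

√499 = [22; 2,1,21,1,2,44, …], period ℓ=6 (even) → k=5
i=0: a=22 ⇒ p=22, q=1
i=1: a=2 ⇒ p=45, q=2
…
i=3: a=21 ⇒ p=1452, q=65
i=4: a=1 ⇒ p=1519, q=68
i=5: a=2 ⇒ p=4490, q=201
→ (4490, 201).  Check: 4490²=20160100, 499·201²=20160099, difference 1.
(4490+201√499)^2 = 40320199 + 1804980√499
(4490+201√499)^3 = 362075382530 + 16208720199√499
(4490+201√499)^4 = 3251436894799201 + 145554305582040√499

4490 201
40320199 1804980
362075382530 16208720199
3251436894799201 145554305582040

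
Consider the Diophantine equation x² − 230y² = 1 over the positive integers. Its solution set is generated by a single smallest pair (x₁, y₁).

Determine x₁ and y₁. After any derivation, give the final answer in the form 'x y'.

91 6

√230 = [15; 6,30, …], period ℓ=2 (even) → k=1
a_0=15:  p_0=15·1+0=15,  q_0=15·0+1=1
a_1=6:  p_1=6·15+1=91,  q_1=6·1+0=6
→ (91, 6).  Check: 91²=8281, 230·6²=8280, difference 1.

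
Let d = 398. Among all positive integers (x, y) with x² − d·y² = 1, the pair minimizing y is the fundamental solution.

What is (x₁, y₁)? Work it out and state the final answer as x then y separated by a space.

√398 = [19; 1,18,1,38, …], period ℓ=4 (even) → k=3
k=0  a_k=19  p_k/q_k = 19/1
…
k=2  a_k=18  p_k/q_k = 379/19
k=3  a_k=1  p_k/q_k = 399/20
fundamental: x₁=399, y₁=20  (since 159201 − 398·400 = 1)

399 20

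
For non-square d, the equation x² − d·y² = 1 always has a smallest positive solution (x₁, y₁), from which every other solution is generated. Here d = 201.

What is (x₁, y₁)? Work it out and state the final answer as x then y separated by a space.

515095 36332

d=201: √d = [14; 5,1,1,1,2,…,1,5,28] (ℓ=14, even), read p_13/q_13
step 0: (14, 1)  from 14·(1,0) + (0,1)
step 1: (71, 5)  from 5·(14,1) + (1,0)
step 2: (85, 6)  from 1·(71,5) + (14,1)
…
step 4: (241, 17)  from 1·(156,11) + (85,6)
step 5: (638, 45)  from 2·(241,17) + (156,11)
step 6: (879, 62)  from 1·(638,45) + (241,17)
step 7: (7670, 541)  from 8·(879,62) + (638,45)
…
step 9: (24768, 1747)  from 2·(8549,603) + (7670,541)
step 10: (33317, 2350)  from 1·(24768,1747) + (8549,603)
…
step 12: (91402, 6447)  from 1·(58085,4097) + (33317,2350)
step 13: (515095, 36332)  from 5·(91402,6447) + (58085,4097)
(x₁, y₁) = (515095, 36332);  515095² − 201·36332² = 1 ✓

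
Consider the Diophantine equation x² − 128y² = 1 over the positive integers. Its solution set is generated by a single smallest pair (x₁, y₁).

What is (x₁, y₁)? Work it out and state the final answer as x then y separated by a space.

√128 → a₀=11, period (3,5,3,22); ℓ=4 even so k=3
a_0=11:  p_0=11·1+0=11,  q_0=11·0+1=1
a_1=3:  p_1=3·11+1=34,  q_1=3·1+0=3
a_2=5:  p_2=5·34+11=181,  q_2=5·3+1=16
a_3=3:  p_3=3·181+34=577,  q_3=3·16+3=51
(x₁, y₁) = (577, 51);  577² − 128·51² = 1 ✓

577 51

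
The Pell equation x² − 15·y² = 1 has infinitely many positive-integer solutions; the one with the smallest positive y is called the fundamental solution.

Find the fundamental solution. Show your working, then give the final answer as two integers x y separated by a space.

4 1

√15 → a₀=3, period (1,6); ℓ=2 even so k=1
k=0  a_k=3  p_k/q_k = 3/1
k=1  a_k=1  p_k/q_k = 4/1
→ (4, 1).  Check: 4²=16, 15·1²=15, difference 1.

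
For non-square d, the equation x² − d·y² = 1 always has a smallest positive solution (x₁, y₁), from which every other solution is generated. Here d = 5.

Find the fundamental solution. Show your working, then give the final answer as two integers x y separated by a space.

√5 = [2; 4, …], period ℓ=1 (odd) → k=1
k=0  a_k=2  p_k/q_k = 2/1
k=1  a_k=4  p_k/q_k = 9/4
fundamental: x₁=9, y₁=4  (since 81 − 5·16 = 1)

9 4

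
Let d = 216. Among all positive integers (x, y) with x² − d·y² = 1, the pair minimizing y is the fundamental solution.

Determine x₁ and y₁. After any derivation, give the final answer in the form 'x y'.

[14; 1,2,3,2,1,28] for √216; ℓ=6 ⇒ convergent index 5
step 0: (14, 1)  from 14·(1,0) + (0,1)
…
step 2: (44, 3)  from 2·(15,1) + (14,1)
step 3: (147, 10)  from 3·(44,3) + (15,1)
step 4: (338, 23)  from 2·(147,10) + (44,3)
step 5: (485, 33)  from 1·(338,23) + (147,10)
(x₁, y₁) = (485, 33);  485² − 216·33² = 1 ✓

485 33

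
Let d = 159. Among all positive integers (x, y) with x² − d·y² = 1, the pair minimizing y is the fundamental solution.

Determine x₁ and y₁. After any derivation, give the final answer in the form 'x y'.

1324 105

√159 = [12; 1,1,1,1,3,1,1,1,1,24, …], period ℓ=10 (even) → k=9
i=0: a=12 ⇒ p=12, q=1
…
i=2: a=1 ⇒ p=25, q=2
i=3: a=1 ⇒ p=38, q=3
i=4: a=1 ⇒ p=63, q=5
i=5: a=3 ⇒ p=227, q=18
i=6: a=1 ⇒ p=290, q=23
i=7: a=1 ⇒ p=517, q=41
i=8: a=1 ⇒ p=807, q=64
i=9: a=1 ⇒ p=1324, q=105
(x₁, y₁) = (1324, 105);  1324² − 159·105² = 1 ✓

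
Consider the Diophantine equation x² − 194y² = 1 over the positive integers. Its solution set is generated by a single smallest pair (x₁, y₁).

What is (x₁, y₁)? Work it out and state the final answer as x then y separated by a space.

√194 → a₀=13, period (1,12,1,26); ℓ=4 even so k=3
i=0: a=13 ⇒ p=13, q=1
i=1: a=1 ⇒ p=14, q=1
i=2: a=12 ⇒ p=181, q=13
i=3: a=1 ⇒ p=195, q=14
→ (195, 14).  Check: 195²=38025, 194·14²=38024, difference 1.

195 14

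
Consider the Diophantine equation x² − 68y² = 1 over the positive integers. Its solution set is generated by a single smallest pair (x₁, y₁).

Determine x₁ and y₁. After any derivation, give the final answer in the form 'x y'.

[8; 4,16] for √68; ℓ=2 ⇒ convergent index 1
a_0=8:  p_0=8·1+0=8,  q_0=8·0+1=1
a_1=4:  p_1=4·8+1=33,  q_1=4·1+0=4
fundamental: x₁=33, y₁=4  (since 1089 − 68·16 = 1)

33 4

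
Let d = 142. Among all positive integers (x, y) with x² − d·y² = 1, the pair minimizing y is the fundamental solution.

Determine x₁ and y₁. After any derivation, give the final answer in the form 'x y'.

√142 → a₀=11, period (1,10,1,22); ℓ=4 even so k=3
step 0: (11, 1)  from 11·(1,0) + (0,1)
…
step 2: (131, 11)  from 10·(12,1) + (11,1)
step 3: (143, 12)  from 1·(131,11) + (12,1)
→ (143, 12).  Check: 143²=20449, 142·12²=20448, difference 1.

143 12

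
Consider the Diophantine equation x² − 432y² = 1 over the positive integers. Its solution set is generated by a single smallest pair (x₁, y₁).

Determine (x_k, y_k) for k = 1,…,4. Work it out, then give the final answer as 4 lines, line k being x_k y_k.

1351 65
3650401 175630
9863382151 474552195
26650854921601 1282239855260

√432 = [20; 1,3,1,1,1,3,1,40, …], period ℓ=8 (even) → k=7
step 0: (20, 1)  from 20·(1,0) + (0,1)
step 1: (21, 1)  from 1·(20,1) + (1,0)
step 2: (83, 4)  from 3·(21,1) + (20,1)
…
step 4: (187, 9)  from 1·(104,5) + (83,4)
step 5: (291, 14)  from 1·(187,9) + (104,5)
step 6: (1060, 51)  from 3·(291,14) + (187,9)
step 7: (1351, 65)  from 1·(1060,51) + (291,14)
(x₁, y₁) = (1351, 65);  1351² − 432·65² = 1 ✓
(1351+65√432)^2 = 3650401 + 175630√432
(1351+65√432)^3 = 9863382151 + 474552195√432
(1351+65√432)^4 = 26650854921601 + 1282239855260√432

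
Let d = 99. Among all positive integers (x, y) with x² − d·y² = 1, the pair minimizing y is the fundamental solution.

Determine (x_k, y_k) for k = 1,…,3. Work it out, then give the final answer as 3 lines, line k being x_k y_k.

[9; 1,18] for √99; ℓ=2 ⇒ convergent index 1
i=0: a=9 ⇒ p=9, q=1
i=1: a=1 ⇒ p=10, q=1
→ (10, 1).  Check: 10²=100, 99·1²=99, difference 1.
(10+1√99)^2 = 199 + 20√99
(10+1√99)^3 = 3970 + 399√99

10 1
199 20
3970 399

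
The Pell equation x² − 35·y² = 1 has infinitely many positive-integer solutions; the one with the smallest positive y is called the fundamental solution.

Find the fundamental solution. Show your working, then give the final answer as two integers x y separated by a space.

[5; 1,10] for √35; ℓ=2 ⇒ convergent index 1
i=0: a=5 ⇒ p=5, q=1
i=1: a=1 ⇒ p=6, q=1
(x₁, y₁) = (6, 1);  6² − 35·1² = 1 ✓

6 1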